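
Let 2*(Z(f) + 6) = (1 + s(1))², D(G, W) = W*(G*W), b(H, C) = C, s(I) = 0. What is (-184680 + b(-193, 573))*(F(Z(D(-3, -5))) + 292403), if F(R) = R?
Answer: -107664853065/2 ≈ -5.3832e+10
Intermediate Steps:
D(G, W) = G*W²
Z(f) = -11/2 (Z(f) = -6 + (1 + 0)²/2 = -6 + (½)*1² = -6 + (½)*1 = -6 + ½ = -11/2)
(-184680 + b(-193, 573))*(F(Z(D(-3, -5))) + 292403) = (-184680 + 573)*(-11/2 + 292403) = -184107*584795/2 = -107664853065/2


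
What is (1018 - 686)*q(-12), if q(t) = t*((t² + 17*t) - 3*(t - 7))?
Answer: 11952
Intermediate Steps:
q(t) = t*(21 + t² + 14*t) (q(t) = t*((t² + 17*t) - 3*(-7 + t)) = t*((t² + 17*t) + (21 - 3*t)) = t*(21 + t² + 14*t))
(1018 - 686)*q(-12) = (1018 - 686)*(-12*(21 + (-12)² + 14*(-12))) = 332*(-12*(21 + 144 - 168)) = 332*(-12*(-3)) = 332*36 = 11952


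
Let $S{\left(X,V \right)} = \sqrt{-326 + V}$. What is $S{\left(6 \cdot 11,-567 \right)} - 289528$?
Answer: $-289528 + i \sqrt{893} \approx -2.8953 \cdot 10^{5} + 29.883 i$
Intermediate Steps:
$S{\left(6 \cdot 11,-567 \right)} - 289528 = \sqrt{-326 - 567} - 289528 = \sqrt{-893} - 289528 = i \sqrt{893} - 289528 = -289528 + i \sqrt{893}$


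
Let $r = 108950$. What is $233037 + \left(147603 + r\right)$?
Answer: $489590$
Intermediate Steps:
$233037 + \left(147603 + r\right) = 233037 + \left(147603 + 108950\right) = 233037 + 256553 = 489590$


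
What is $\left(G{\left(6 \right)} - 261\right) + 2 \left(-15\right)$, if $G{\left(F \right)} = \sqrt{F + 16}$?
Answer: $-291 + \sqrt{22} \approx -286.31$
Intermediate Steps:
$G{\left(F \right)} = \sqrt{16 + F}$
$\left(G{\left(6 \right)} - 261\right) + 2 \left(-15\right) = \left(\sqrt{16 + 6} - 261\right) + 2 \left(-15\right) = \left(\sqrt{22} - 261\right) - 30 = \left(-261 + \sqrt{22}\right) - 30 = -291 + \sqrt{22}$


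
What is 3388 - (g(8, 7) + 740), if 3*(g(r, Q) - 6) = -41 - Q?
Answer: 2658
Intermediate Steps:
g(r, Q) = -23/3 - Q/3 (g(r, Q) = 6 + (-41 - Q)/3 = 6 + (-41/3 - Q/3) = -23/3 - Q/3)
3388 - (g(8, 7) + 740) = 3388 - ((-23/3 - ⅓*7) + 740) = 3388 - ((-23/3 - 7/3) + 740) = 3388 - (-10 + 740) = 3388 - 1*730 = 3388 - 730 = 2658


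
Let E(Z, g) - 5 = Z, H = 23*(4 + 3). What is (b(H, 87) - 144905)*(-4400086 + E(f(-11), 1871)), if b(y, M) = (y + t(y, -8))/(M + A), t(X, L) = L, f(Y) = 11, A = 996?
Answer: 230170539345780/361 ≈ 6.3759e+11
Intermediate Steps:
H = 161 (H = 23*7 = 161)
b(y, M) = (-8 + y)/(996 + M) (b(y, M) = (y - 8)/(M + 996) = (-8 + y)/(996 + M))
E(Z, g) = 5 + Z
(b(H, 87) - 144905)*(-4400086 + E(f(-11), 1871)) = ((-8 + 161)/(996 + 87) - 144905)*(-4400086 + (5 + 11)) = (153/1083 - 144905)*(-4400086 + 16) = ((1/1083)*153 - 144905)*(-4400070) = (51/361 - 144905)*(-4400070) = -52310654/361*(-4400070) = 230170539345780/361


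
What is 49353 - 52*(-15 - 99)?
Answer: 55281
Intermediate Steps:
49353 - 52*(-15 - 99) = 49353 - 52*(-114) = 49353 + 5928 = 55281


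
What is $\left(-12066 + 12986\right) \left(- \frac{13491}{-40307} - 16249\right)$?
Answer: $- \frac{602540155840}{40307} \approx -1.4949 \cdot 10^{7}$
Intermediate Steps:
$\left(-12066 + 12986\right) \left(- \frac{13491}{-40307} - 16249\right) = 920 \left(\left(-13491\right) \left(- \frac{1}{40307}\right) - 16249\right) = 920 \left(\frac{13491}{40307} - 16249\right) = 920 \left(- \frac{654934952}{40307}\right) = - \frac{602540155840}{40307}$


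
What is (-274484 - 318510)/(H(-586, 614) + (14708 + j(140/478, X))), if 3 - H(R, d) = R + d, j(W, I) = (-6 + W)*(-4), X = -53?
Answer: -141725566/3514693 ≈ -40.324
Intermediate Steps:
j(W, I) = 24 - 4*W
H(R, d) = 3 - R - d (H(R, d) = 3 - (R + d) = 3 + (-R - d) = 3 - R - d)
(-274484 - 318510)/(H(-586, 614) + (14708 + j(140/478, X))) = (-274484 - 318510)/((3 - 1*(-586) - 1*614) + (14708 + (24 - 560/478))) = -592994/((3 + 586 - 614) + (14708 + (24 - 560/478))) = -592994/(-25 + (14708 + (24 - 4*70/239))) = -592994/(-25 + (14708 + (24 - 280/239))) = -592994/(-25 + (14708 + 5456/239)) = -592994/(-25 + 3520668/239) = -592994/3514693/239 = -592994*239/3514693 = -141725566/3514693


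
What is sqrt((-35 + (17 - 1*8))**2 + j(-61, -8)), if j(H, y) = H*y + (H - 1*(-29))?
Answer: 2*sqrt(283) ≈ 33.645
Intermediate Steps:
j(H, y) = 29 + H + H*y (j(H, y) = H*y + (H + 29) = H*y + (29 + H) = 29 + H + H*y)
sqrt((-35 + (17 - 1*8))**2 + j(-61, -8)) = sqrt((-35 + (17 - 1*8))**2 + (29 - 61 - 61*(-8))) = sqrt((-35 + (17 - 8))**2 + (29 - 61 + 488)) = sqrt((-35 + 9)**2 + 456) = sqrt((-26)**2 + 456) = sqrt(676 + 456) = sqrt(1132) = 2*sqrt(283)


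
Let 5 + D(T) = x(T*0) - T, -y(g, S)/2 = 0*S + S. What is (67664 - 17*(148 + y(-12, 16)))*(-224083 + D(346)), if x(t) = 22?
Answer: -14742073104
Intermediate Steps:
y(g, S) = -2*S (y(g, S) = -2*(0*S + S) = -2*(0 + S) = -2*S)
D(T) = 17 - T (D(T) = -5 + (22 - T) = 17 - T)
(67664 - 17*(148 + y(-12, 16)))*(-224083 + D(346)) = (67664 - 17*(148 - 2*16))*(-224083 + (17 - 1*346)) = (67664 - 17*(148 - 32))*(-224083 + (17 - 346)) = (67664 - 17*116)*(-224083 - 329) = (67664 - 1972)*(-224412) = 65692*(-224412) = -14742073104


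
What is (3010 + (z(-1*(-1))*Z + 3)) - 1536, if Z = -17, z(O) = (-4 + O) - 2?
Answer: 1562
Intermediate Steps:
z(O) = -6 + O
(3010 + (z(-1*(-1))*Z + 3)) - 1536 = (3010 + ((-6 - 1*(-1))*(-17) + 3)) - 1536 = (3010 + ((-6 + 1)*(-17) + 3)) - 1536 = (3010 + (-5*(-17) + 3)) - 1536 = (3010 + (85 + 3)) - 1536 = (3010 + 88) - 1536 = 3098 - 1536 = 1562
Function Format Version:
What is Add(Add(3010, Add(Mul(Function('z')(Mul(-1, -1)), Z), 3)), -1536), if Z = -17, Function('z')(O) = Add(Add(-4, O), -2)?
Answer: 1562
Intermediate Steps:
Function('z')(O) = Add(-6, O)
Add(Add(3010, Add(Mul(Function('z')(Mul(-1, -1)), Z), 3)), -1536) = Add(Add(3010, Add(Mul(Add(-6, Mul(-1, -1)), -17), 3)), -1536) = Add(Add(3010, Add(Mul(Add(-6, 1), -17), 3)), -1536) = Add(Add(3010, Add(Mul(-5, -17), 3)), -1536) = Add(Add(3010, Add(85, 3)), -1536) = Add(Add(3010, 88), -1536) = Add(3098, -1536) = 1562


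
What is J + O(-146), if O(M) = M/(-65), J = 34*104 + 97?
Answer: 236291/65 ≈ 3635.2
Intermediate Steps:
J = 3633 (J = 3536 + 97 = 3633)
O(M) = -M/65 (O(M) = M*(-1/65) = -M/65)
J + O(-146) = 3633 - 1/65*(-146) = 3633 + 146/65 = 236291/65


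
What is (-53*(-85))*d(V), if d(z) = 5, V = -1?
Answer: 22525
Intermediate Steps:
(-53*(-85))*d(V) = -53*(-85)*5 = 4505*5 = 22525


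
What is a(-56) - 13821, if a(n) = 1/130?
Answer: -1796729/130 ≈ -13821.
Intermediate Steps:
a(n) = 1/130
a(-56) - 13821 = 1/130 - 13821 = -1796729/130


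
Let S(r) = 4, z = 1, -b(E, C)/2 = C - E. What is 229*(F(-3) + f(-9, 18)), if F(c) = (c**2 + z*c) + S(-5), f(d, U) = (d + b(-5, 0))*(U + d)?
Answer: -36869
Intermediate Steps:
b(E, C) = -2*C + 2*E (b(E, C) = -2*(C - E) = -2*C + 2*E)
f(d, U) = (-10 + d)*(U + d) (f(d, U) = (d + (-2*0 + 2*(-5)))*(U + d) = (d + (0 - 10))*(U + d) = (d - 10)*(U + d) = (-10 + d)*(U + d))
F(c) = 4 + c + c**2 (F(c) = (c**2 + 1*c) + 4 = (c**2 + c) + 4 = (c + c**2) + 4 = 4 + c + c**2)
229*(F(-3) + f(-9, 18)) = 229*((4 - 3 + (-3)**2) + ((-9)**2 - 10*18 - 10*(-9) + 18*(-9))) = 229*((4 - 3 + 9) + (81 - 180 + 90 - 162)) = 229*(10 - 171) = 229*(-161) = -36869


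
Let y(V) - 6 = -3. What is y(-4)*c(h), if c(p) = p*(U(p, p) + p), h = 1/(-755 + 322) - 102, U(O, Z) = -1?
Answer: 5909544600/187489 ≈ 31519.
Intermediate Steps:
h = -44167/433 (h = 1/(-433) - 102 = -1/433 - 102 = -44167/433 ≈ -102.00)
y(V) = 3 (y(V) = 6 - 3 = 3)
c(p) = p*(-1 + p)
y(-4)*c(h) = 3*(-44167*(-1 - 44167/433)/433) = 3*(-44167/433*(-44600/433)) = 3*(1969848200/187489) = 5909544600/187489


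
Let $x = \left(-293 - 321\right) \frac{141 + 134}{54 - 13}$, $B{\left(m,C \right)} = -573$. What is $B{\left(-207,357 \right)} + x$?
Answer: $- \frac{192343}{41} \approx -4691.3$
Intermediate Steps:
$x = - \frac{168850}{41}$ ($x = - 614 \cdot \frac{275}{41} = - 614 \cdot 275 \cdot \frac{1}{41} = \left(-614\right) \frac{275}{41} = - \frac{168850}{41} \approx -4118.3$)
$B{\left(-207,357 \right)} + x = -573 - \frac{168850}{41} = - \frac{192343}{41}$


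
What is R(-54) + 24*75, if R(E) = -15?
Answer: 1785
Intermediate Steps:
R(-54) + 24*75 = -15 + 24*75 = -15 + 1800 = 1785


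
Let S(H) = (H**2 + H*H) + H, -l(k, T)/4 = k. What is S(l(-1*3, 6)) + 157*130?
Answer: 20710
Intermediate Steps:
l(k, T) = -4*k
S(H) = H + 2*H**2 (S(H) = (H**2 + H**2) + H = 2*H**2 + H = H + 2*H**2)
S(l(-1*3, 6)) + 157*130 = (-(-4)*3)*(1 + 2*(-(-4)*3)) + 157*130 = (-4*(-3))*(1 + 2*(-4*(-3))) + 20410 = 12*(1 + 2*12) + 20410 = 12*(1 + 24) + 20410 = 12*25 + 20410 = 300 + 20410 = 20710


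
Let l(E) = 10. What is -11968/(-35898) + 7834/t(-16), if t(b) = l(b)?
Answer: 70336153/89745 ≈ 783.73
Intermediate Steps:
t(b) = 10
-11968/(-35898) + 7834/t(-16) = -11968/(-35898) + 7834/10 = -11968*(-1/35898) + 7834*(⅒) = 5984/17949 + 3917/5 = 70336153/89745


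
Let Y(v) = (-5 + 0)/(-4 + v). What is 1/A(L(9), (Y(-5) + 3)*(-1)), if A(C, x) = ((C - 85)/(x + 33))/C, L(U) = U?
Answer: -265/76 ≈ -3.4868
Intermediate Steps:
Y(v) = -5/(-4 + v)
A(C, x) = (-85 + C)/(C*(33 + x)) (A(C, x) = ((-85 + C)/(33 + x))/C = (-85 + C)/(C*(33 + x)))
1/A(L(9), (Y(-5) + 3)*(-1)) = 1/((-85 + 9)/(9*(33 + (-5/(-4 - 5) + 3)*(-1)))) = 1/((⅑)*(-76)/(33 + (-5/(-9) + 3)*(-1))) = 1/((⅑)*(-76)/(33 + (-5*(-⅑) + 3)*(-1))) = 1/((⅑)*(-76)/(33 + (5/9 + 3)*(-1))) = 1/((⅑)*(-76)/(33 + (32/9)*(-1))) = 1/((⅑)*(-76)/(33 - 32/9)) = 1/((⅑)*(-76)/(265/9)) = 1/((⅑)*(9/265)*(-76)) = 1/(-76/265) = -265/76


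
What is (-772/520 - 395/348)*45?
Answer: -177771/1508 ≈ -117.89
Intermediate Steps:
(-772/520 - 395/348)*45 = (-772*1/520 - 395*1/348)*45 = (-193/130 - 395/348)*45 = -59257/22620*45 = -177771/1508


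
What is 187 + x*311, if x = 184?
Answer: 57411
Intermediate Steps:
187 + x*311 = 187 + 184*311 = 187 + 57224 = 57411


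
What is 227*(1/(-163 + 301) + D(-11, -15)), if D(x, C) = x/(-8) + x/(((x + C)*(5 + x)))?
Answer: 2136751/7176 ≈ 297.76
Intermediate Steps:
D(x, C) = -x/8 + x/((5 + x)*(C + x)) (D(x, C) = x*(-⅛) + x/(((C + x)*(5 + x))) = -x/8 + x/(((5 + x)*(C + x))) = -x/8 + x*(1/((5 + x)*(C + x))) = -x/8 + x/((5 + x)*(C + x)))
227*(1/(-163 + 301) + D(-11, -15)) = 227*(1/(-163 + 301) + (⅛)*(-11)*(8 - 1*(-11)² - 5*(-15) - 5*(-11) - 1*(-15)*(-11))/((-11)² + 5*(-15) + 5*(-11) - 15*(-11))) = 227*(1/138 + (⅛)*(-11)*(8 - 1*121 + 75 + 55 - 165)/(121 - 75 - 55 + 165)) = 227*(1/138 + (⅛)*(-11)*(8 - 121 + 75 + 55 - 165)/156) = 227*(1/138 + (⅛)*(-11)*(1/156)*(-148)) = 227*(1/138 + 407/312) = 227*(9413/7176) = 2136751/7176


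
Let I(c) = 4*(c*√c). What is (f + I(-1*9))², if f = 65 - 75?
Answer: -11564 + 2160*I ≈ -11564.0 + 2160.0*I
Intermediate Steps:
I(c) = 4*c^(3/2)
f = -10
(f + I(-1*9))² = (-10 + 4*(-1*9)^(3/2))² = (-10 + 4*(-9)^(3/2))² = (-10 + 4*(-27*I))² = (-10 - 108*I)²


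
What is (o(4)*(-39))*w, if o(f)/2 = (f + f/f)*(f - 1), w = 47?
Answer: -54990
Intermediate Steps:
o(f) = 2*(1 + f)*(-1 + f) (o(f) = 2*((f + f/f)*(f - 1)) = 2*((f + 1)*(-1 + f)) = 2*((1 + f)*(-1 + f)) = 2*(1 + f)*(-1 + f))
(o(4)*(-39))*w = ((-2 + 2*4²)*(-39))*47 = ((-2 + 2*16)*(-39))*47 = ((-2 + 32)*(-39))*47 = (30*(-39))*47 = -1170*47 = -54990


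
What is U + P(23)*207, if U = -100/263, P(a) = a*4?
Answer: 5008472/263 ≈ 19044.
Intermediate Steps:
P(a) = 4*a
U = -100/263 (U = -100*1/263 = -100/263 ≈ -0.38023)
U + P(23)*207 = -100/263 + (4*23)*207 = -100/263 + 92*207 = -100/263 + 19044 = 5008472/263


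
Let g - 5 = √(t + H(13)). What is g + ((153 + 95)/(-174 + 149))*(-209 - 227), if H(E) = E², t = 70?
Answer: 108253/25 + √239 ≈ 4345.6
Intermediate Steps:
g = 5 + √239 (g = 5 + √(70 + 13²) = 5 + √(70 + 169) = 5 + √239 ≈ 20.460)
g + ((153 + 95)/(-174 + 149))*(-209 - 227) = (5 + √239) + ((153 + 95)/(-174 + 149))*(-209 - 227) = (5 + √239) + (248/(-25))*(-436) = (5 + √239) + (248*(-1/25))*(-436) = (5 + √239) - 248/25*(-436) = (5 + √239) + 108128/25 = 108253/25 + √239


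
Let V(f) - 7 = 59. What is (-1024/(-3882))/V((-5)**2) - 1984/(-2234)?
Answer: 63826528/71547201 ≈ 0.89209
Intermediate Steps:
V(f) = 66 (V(f) = 7 + 59 = 66)
(-1024/(-3882))/V((-5)**2) - 1984/(-2234) = -1024/(-3882)/66 - 1984/(-2234) = -1024*(-1/3882)*(1/66) - 1984*(-1/2234) = (512/1941)*(1/66) + 992/1117 = 256/64053 + 992/1117 = 63826528/71547201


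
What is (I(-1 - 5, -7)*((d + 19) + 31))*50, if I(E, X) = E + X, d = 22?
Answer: -46800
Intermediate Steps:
(I(-1 - 5, -7)*((d + 19) + 31))*50 = (((-1 - 5) - 7)*((22 + 19) + 31))*50 = ((-6 - 7)*(41 + 31))*50 = -13*72*50 = -936*50 = -46800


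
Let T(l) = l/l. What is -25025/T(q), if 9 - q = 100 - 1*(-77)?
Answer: -25025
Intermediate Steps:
q = -168 (q = 9 - (100 - 1*(-77)) = 9 - (100 + 77) = 9 - 1*177 = 9 - 177 = -168)
T(l) = 1
-25025/T(q) = -25025/1 = -25025*1 = -25025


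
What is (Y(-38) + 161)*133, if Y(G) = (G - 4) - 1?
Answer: 15694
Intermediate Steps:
Y(G) = -5 + G (Y(G) = (-4 + G) - 1 = -5 + G)
(Y(-38) + 161)*133 = ((-5 - 38) + 161)*133 = (-43 + 161)*133 = 118*133 = 15694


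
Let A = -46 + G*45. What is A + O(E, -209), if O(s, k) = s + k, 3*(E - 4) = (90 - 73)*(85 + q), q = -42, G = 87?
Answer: 11723/3 ≈ 3907.7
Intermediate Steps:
A = 3869 (A = -46 + 87*45 = -46 + 3915 = 3869)
E = 743/3 (E = 4 + ((90 - 73)*(85 - 42))/3 = 4 + (17*43)/3 = 4 + (1/3)*731 = 4 + 731/3 = 743/3 ≈ 247.67)
O(s, k) = k + s
A + O(E, -209) = 3869 + (-209 + 743/3) = 3869 + 116/3 = 11723/3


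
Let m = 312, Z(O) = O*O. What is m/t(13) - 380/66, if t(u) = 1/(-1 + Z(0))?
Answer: -10486/33 ≈ -317.76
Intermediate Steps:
Z(O) = O²
t(u) = -1 (t(u) = 1/(-1 + 0²) = 1/(-1 + 0) = 1/(-1) = -1)
m/t(13) - 380/66 = 312/(-1) - 380/66 = 312*(-1) - 380*1/66 = -312 - 190/33 = -10486/33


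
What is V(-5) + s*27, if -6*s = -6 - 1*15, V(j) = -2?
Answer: 185/2 ≈ 92.500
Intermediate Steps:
s = 7/2 (s = -(-6 - 1*15)/6 = -(-6 - 15)/6 = -⅙*(-21) = 7/2 ≈ 3.5000)
V(-5) + s*27 = -2 + (7/2)*27 = -2 + 189/2 = 185/2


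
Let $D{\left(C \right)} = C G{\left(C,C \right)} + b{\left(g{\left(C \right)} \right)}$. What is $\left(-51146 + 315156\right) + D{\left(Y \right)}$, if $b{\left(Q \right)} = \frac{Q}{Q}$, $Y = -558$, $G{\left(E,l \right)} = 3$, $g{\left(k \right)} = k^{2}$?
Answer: $262337$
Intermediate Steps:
$b{\left(Q \right)} = 1$
$D{\left(C \right)} = 1 + 3 C$ ($D{\left(C \right)} = C 3 + 1 = 3 C + 1 = 1 + 3 C$)
$\left(-51146 + 315156\right) + D{\left(Y \right)} = \left(-51146 + 315156\right) + \left(1 + 3 \left(-558\right)\right) = 264010 + \left(1 - 1674\right) = 264010 - 1673 = 262337$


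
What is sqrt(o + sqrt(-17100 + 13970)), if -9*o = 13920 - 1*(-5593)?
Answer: sqrt(-19513 + 9*I*sqrt(3130))/3 ≈ 0.60071 + 46.567*I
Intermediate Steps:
o = -19513/9 (o = -(13920 - 1*(-5593))/9 = -(13920 + 5593)/9 = -1/9*19513 = -19513/9 ≈ -2168.1)
sqrt(o + sqrt(-17100 + 13970)) = sqrt(-19513/9 + sqrt(-17100 + 13970)) = sqrt(-19513/9 + sqrt(-3130)) = sqrt(-19513/9 + I*sqrt(3130))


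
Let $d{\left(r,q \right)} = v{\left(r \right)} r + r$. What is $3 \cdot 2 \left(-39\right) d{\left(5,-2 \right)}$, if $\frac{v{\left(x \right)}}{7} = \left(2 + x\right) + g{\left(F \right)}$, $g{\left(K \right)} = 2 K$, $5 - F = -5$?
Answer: $-222300$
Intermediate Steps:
$F = 10$ ($F = 5 - -5 = 5 + 5 = 10$)
$v{\left(x \right)} = 154 + 7 x$ ($v{\left(x \right)} = 7 \left(\left(2 + x\right) + 2 \cdot 10\right) = 7 \left(\left(2 + x\right) + 20\right) = 7 \left(22 + x\right) = 154 + 7 x$)
$d{\left(r,q \right)} = r + r \left(154 + 7 r\right)$ ($d{\left(r,q \right)} = \left(154 + 7 r\right) r + r = r \left(154 + 7 r\right) + r = r + r \left(154 + 7 r\right)$)
$3 \cdot 2 \left(-39\right) d{\left(5,-2 \right)} = 3 \cdot 2 \left(-39\right) 5 \left(155 + 7 \cdot 5\right) = 6 \left(-39\right) 5 \left(155 + 35\right) = - 234 \cdot 5 \cdot 190 = \left(-234\right) 950 = -222300$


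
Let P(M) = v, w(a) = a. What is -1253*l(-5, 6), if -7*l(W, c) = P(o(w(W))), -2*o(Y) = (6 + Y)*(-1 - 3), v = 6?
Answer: 1074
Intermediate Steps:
o(Y) = 12 + 2*Y (o(Y) = -(6 + Y)*(-1 - 3)/2 = -(6 + Y)*(-4)/2 = -(-24 - 4*Y)/2 = 12 + 2*Y)
P(M) = 6
l(W, c) = -6/7 (l(W, c) = -⅐*6 = -6/7)
-1253*l(-5, 6) = -1253*(-6/7) = 1074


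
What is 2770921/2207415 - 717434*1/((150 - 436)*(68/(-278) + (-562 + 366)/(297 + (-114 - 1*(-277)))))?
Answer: -12653270918283812/3384194558745 ≈ -3738.9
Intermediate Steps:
2770921/2207415 - 717434*1/((150 - 436)*(68/(-278) + (-562 + 366)/(297 + (-114 - 1*(-277))))) = 2770921*(1/2207415) - 717434*(-1/(286*(68*(-1/278) - 196/(297 + (-114 + 277))))) = 2770921/2207415 - 717434*(-1/(286*(-34/139 - 196/(297 + 163)))) = 2770921/2207415 - 717434*(-1/(286*(-34/139 - 196/460))) = 2770921/2207415 - 717434*(-1/(286*(-34/139 - 196*1/460))) = 2770921/2207415 - 717434*(-1/(286*(-34/139 - 49/115))) = 2770921/2207415 - 717434/((-10721/15985*(-286))) = 2770921/2207415 - 717434/3066206/15985 = 2770921/2207415 - 717434*15985/3066206 = 2770921/2207415 - 5734091245/1533103 = -12653270918283812/3384194558745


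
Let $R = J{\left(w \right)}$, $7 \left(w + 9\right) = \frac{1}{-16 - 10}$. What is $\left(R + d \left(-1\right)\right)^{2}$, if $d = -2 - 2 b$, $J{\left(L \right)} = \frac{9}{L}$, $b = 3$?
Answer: $\frac{131652676}{2686321} \approx 49.009$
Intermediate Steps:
$w = - \frac{1639}{182}$ ($w = -9 + \frac{1}{7 \left(-16 - 10\right)} = -9 + \frac{1}{7 \left(-26\right)} = -9 + \frac{1}{7} \left(- \frac{1}{26}\right) = -9 - \frac{1}{182} = - \frac{1639}{182} \approx -9.0055$)
$R = - \frac{1638}{1639}$ ($R = \frac{9}{- \frac{1639}{182}} = 9 \left(- \frac{182}{1639}\right) = - \frac{1638}{1639} \approx -0.99939$)
$d = -8$ ($d = -2 - 6 = -8$)
$\left(R + d \left(-1\right)\right)^{2} = \left(- \frac{1638}{1639} - -8\right)^{2} = \left(- \frac{1638}{1639} + 8\right)^{2} = \left(\frac{11474}{1639}\right)^{2} = \frac{131652676}{2686321}$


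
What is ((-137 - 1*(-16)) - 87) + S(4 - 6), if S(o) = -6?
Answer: -214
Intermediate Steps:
((-137 - 1*(-16)) - 87) + S(4 - 6) = ((-137 - 1*(-16)) - 87) - 6 = ((-137 + 16) - 87) - 6 = (-121 - 87) - 6 = -208 - 6 = -214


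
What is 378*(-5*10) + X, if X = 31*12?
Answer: -18528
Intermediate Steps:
X = 372
378*(-5*10) + X = 378*(-5*10) + 372 = 378*(-50) + 372 = -18900 + 372 = -18528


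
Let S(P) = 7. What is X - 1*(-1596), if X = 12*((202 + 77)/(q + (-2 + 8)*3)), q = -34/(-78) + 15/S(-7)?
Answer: 4940166/2809 ≈ 1758.7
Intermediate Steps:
q = 704/273 (q = -34/(-78) + 15/7 = -34*(-1/78) + 15*(⅐) = 17/39 + 15/7 = 704/273 ≈ 2.5788)
X = 457002/2809 (X = 12*((202 + 77)/(704/273 + (-2 + 8)*3)) = 12*(279/(704/273 + 6*3)) = 12*(279/(704/273 + 18)) = 12*(279/(5618/273)) = 12*(279*(273/5618)) = 12*(76167/5618) = 457002/2809 ≈ 162.69)
X - 1*(-1596) = 457002/2809 - 1*(-1596) = 457002/2809 + 1596 = 4940166/2809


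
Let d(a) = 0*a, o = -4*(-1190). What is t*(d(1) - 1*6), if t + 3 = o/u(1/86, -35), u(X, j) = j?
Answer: 834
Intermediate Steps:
o = 4760
d(a) = 0
t = -139 (t = -3 + 4760/(-35) = -3 + 4760*(-1/35) = -3 - 136 = -139)
t*(d(1) - 1*6) = -139*(0 - 1*6) = -139*(0 - 6) = -139*(-6) = 834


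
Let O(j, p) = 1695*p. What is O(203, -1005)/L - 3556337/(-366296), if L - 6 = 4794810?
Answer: 6057524141/647611328 ≈ 9.3536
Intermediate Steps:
L = 4794816 (L = 6 + 4794810 = 4794816)
O(203, -1005)/L - 3556337/(-366296) = (1695*(-1005))/4794816 - 3556337/(-366296) = -1703475*1/4794816 - 3556337*(-1/366296) = -5025/14144 + 3556337/366296 = 6057524141/647611328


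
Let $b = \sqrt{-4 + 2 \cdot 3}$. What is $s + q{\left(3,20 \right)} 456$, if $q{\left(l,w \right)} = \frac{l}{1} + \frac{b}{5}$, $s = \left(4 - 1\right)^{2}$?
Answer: $1377 + \frac{456 \sqrt{2}}{5} \approx 1506.0$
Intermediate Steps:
$s = 9$ ($s = 3^{2} = 9$)
$b = \sqrt{2}$ ($b = \sqrt{-4 + 6} = \sqrt{2} \approx 1.4142$)
$q{\left(l,w \right)} = l + \frac{\sqrt{2}}{5}$ ($q{\left(l,w \right)} = \frac{l}{1} + \frac{\sqrt{2}}{5} = l 1 + \sqrt{2} \cdot \frac{1}{5} = l + \frac{\sqrt{2}}{5}$)
$s + q{\left(3,20 \right)} 456 = 9 + \left(3 + \frac{\sqrt{2}}{5}\right) 456 = 9 + \left(1368 + \frac{456 \sqrt{2}}{5}\right) = 1377 + \frac{456 \sqrt{2}}{5}$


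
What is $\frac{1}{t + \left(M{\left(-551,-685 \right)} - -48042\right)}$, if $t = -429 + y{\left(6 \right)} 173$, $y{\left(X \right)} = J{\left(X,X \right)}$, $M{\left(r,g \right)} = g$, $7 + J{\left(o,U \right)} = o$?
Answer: $\frac{1}{46755} \approx 2.1388 \cdot 10^{-5}$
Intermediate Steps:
$J{\left(o,U \right)} = -7 + o$
$y{\left(X \right)} = -7 + X$
$t = -602$ ($t = -429 + \left(-7 + 6\right) 173 = -429 - 173 = -602$)
$\frac{1}{t + \left(M{\left(-551,-685 \right)} - -48042\right)} = \frac{1}{-602 - -47357} = \frac{1}{-602 + \left(-685 + 48042\right)} = \frac{1}{-602 + 47357} = \frac{1}{46755}$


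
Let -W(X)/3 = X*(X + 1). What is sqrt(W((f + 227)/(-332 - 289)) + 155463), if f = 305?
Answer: 31*sqrt(62386107)/621 ≈ 394.29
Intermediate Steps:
W(X) = -3*X*(1 + X) (W(X) = -3*X*(X + 1) = -3*X*(1 + X))
sqrt(W((f + 227)/(-332 - 289)) + 155463) = sqrt(-3*(305 + 227)/(-332 - 289)*(1 + (305 + 227)/(-332 - 289)) + 155463) = sqrt(-3*532/(-621)*(1 + 532/(-621)) + 155463) = sqrt(-3*532*(-1/621)*(1 + 532*(-1/621)) + 155463) = sqrt(-3*(-532/621)*(1 - 532/621) + 155463) = sqrt(-3*(-532/621)*89/621 + 155463) = sqrt(47348/128547 + 155463) = sqrt(19984349609/128547) = 31*sqrt(62386107)/621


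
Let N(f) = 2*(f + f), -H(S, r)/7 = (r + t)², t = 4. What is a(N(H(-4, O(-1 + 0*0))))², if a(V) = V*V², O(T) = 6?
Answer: 481890304000000000000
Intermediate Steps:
H(S, r) = -7*(4 + r)² (H(S, r) = -7*(r + 4)² = -7*(4 + r)²)
N(f) = 4*f (N(f) = 2*(2*f) = 4*f)
a(V) = V³
a(N(H(-4, O(-1 + 0*0))))² = ((4*(-7*(4 + 6)²))³)² = ((4*(-7*10²))³)² = ((4*(-7*100))³)² = ((4*(-700))³)² = ((-2800)³)² = (-21952000000)² = 481890304000000000000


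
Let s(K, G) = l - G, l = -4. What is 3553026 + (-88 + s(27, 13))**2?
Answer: 3564051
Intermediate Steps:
s(K, G) = -4 - G
3553026 + (-88 + s(27, 13))**2 = 3553026 + (-88 + (-4 - 1*13))**2 = 3553026 + (-88 + (-4 - 13))**2 = 3553026 + (-88 - 17)**2 = 3553026 + (-105)**2 = 3553026 + 11025 = 3564051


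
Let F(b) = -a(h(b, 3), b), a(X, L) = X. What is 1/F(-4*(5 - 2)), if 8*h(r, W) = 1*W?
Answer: -8/3 ≈ -2.6667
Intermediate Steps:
h(r, W) = W/8 (h(r, W) = (1*W)/8 = W/8)
F(b) = -3/8
1/F(-4*(5 - 2)) = 1/(-3/8) = -8/3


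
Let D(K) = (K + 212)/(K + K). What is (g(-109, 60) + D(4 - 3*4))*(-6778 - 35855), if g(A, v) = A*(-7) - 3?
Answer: -127430037/4 ≈ -3.1858e+7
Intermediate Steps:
g(A, v) = -3 - 7*A (g(A, v) = -7*A - 3 = -3 - 7*A)
D(K) = (212 + K)/(2*K) (D(K) = (212 + K)/((2*K)) = (212 + K)*(1/(2*K)) = (212 + K)/(2*K))
(g(-109, 60) + D(4 - 3*4))*(-6778 - 35855) = ((-3 - 7*(-109)) + (212 + (4 - 3*4))/(2*(4 - 3*4)))*(-6778 - 35855) = ((-3 + 763) + (212 + (4 - 12))/(2*(4 - 12)))*(-42633) = (760 + (1/2)*(212 - 8)/(-8))*(-42633) = (760 + (1/2)*(-1/8)*204)*(-42633) = (760 - 51/4)*(-42633) = (2989/4)*(-42633) = -127430037/4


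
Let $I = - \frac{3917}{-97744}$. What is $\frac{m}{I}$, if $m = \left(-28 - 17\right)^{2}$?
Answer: $\frac{197931600}{3917} \approx 50531.0$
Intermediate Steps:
$m = 2025$ ($m = \left(-45\right)^{2} = 2025$)
$I = \frac{3917}{97744}$ ($I = \left(-3917\right) \left(- \frac{1}{97744}\right) = \frac{3917}{97744} \approx 0.040074$)
$\frac{m}{I} = \frac{2025}{\frac{3917}{97744}} = 2025 \cdot \frac{97744}{3917} = \frac{197931600}{3917}$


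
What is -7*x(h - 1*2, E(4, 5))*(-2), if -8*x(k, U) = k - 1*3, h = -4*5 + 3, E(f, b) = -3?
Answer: 77/2 ≈ 38.500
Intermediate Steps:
h = -17 (h = -20 + 3 = -17)
x(k, U) = 3/8 - k/8 (x(k, U) = -(k - 1*3)/8 = -(k - 3)/8 = -(-3 + k)/8 = 3/8 - k/8)
-7*x(h - 1*2, E(4, 5))*(-2) = -7*(3/8 - (-17 - 1*2)/8)*(-2) = -7*(3/8 - (-17 - 2)/8)*(-2) = -7*(3/8 - ⅛*(-19))*(-2) = -7*(3/8 + 19/8)*(-2) = -7*11/4*(-2) = -77/4*(-2) = 77/2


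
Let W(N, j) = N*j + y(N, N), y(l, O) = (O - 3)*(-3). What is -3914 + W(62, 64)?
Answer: -123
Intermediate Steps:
y(l, O) = 9 - 3*O (y(l, O) = (-3 + O)*(-3) = 9 - 3*O)
W(N, j) = 9 - 3*N + N*j (W(N, j) = N*j + (9 - 3*N) = 9 - 3*N + N*j)
-3914 + W(62, 64) = -3914 + (9 - 3*62 + 62*64) = -3914 + (9 - 186 + 3968) = -3914 + 3791 = -123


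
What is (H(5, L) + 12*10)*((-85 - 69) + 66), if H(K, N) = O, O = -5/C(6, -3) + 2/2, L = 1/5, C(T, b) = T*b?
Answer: -96052/9 ≈ -10672.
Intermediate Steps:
L = ⅕ ≈ 0.20000
O = 23/18 (O = -5/(6*(-3)) + 2/2 = -5/(-18) + 2*(½) = -5*(-1/18) + 1 = 5/18 + 1 = 23/18 ≈ 1.2778)
H(K, N) = 23/18
(H(5, L) + 12*10)*((-85 - 69) + 66) = (23/18 + 12*10)*((-85 - 69) + 66) = (23/18 + 120)*(-154 + 66) = (2183/18)*(-88) = -96052/9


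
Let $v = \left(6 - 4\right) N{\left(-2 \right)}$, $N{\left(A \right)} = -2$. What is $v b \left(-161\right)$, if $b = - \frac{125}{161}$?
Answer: $-500$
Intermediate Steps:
$b = - \frac{125}{161}$ ($b = \left(-125\right) \frac{1}{161} = - \frac{125}{161} \approx -0.7764$)
$v = -4$ ($v = \left(6 - 4\right) \left(-2\right) = 2 \left(-2\right) = -4$)
$v b \left(-161\right) = \left(-4\right) \left(- \frac{125}{161}\right) \left(-161\right) = \frac{500}{161} \left(-161\right) = -500$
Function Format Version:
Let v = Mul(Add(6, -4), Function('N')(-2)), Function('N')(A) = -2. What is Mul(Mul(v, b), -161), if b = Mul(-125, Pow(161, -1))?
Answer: -500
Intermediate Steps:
b = Rational(-125, 161) (b = Mul(-125, Rational(1, 161)) = Rational(-125, 161) ≈ -0.77640)
v = -4 (v = Mul(Add(6, -4), -2) = Mul(2, -2) = -4)
Mul(Mul(v, b), -161) = Mul(Mul(-4, Rational(-125, 161)), -161) = Mul(Rational(500, 161), -161) = -500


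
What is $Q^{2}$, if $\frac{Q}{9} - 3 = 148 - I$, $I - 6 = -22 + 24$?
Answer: $1656369$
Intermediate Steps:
$I = 8$ ($I = 6 + \left(-22 + 24\right) = 6 + 2 = 8$)
$Q = 1287$ ($Q = 27 + 9 \left(148 - 8\right) = 27 + 9 \cdot 140 = 27 + 1260 = 1287$)
$Q^{2} = 1287^{2} = 1656369$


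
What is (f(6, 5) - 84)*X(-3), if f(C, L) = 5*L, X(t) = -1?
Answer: 59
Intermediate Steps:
(f(6, 5) - 84)*X(-3) = (5*5 - 84)*(-1) = (25 - 84)*(-1) = -59*(-1) = 59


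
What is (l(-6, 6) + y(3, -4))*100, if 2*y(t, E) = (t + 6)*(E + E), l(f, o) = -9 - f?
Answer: -3900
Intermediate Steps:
y(t, E) = E*(6 + t) (y(t, E) = ((t + 6)*(E + E))/2 = ((6 + t)*(2*E))/2 = (2*E*(6 + t))/2 = E*(6 + t))
(l(-6, 6) + y(3, -4))*100 = ((-9 - 1*(-6)) - 4*(6 + 3))*100 = ((-9 + 6) - 4*9)*100 = (-3 - 36)*100 = -39*100 = -3900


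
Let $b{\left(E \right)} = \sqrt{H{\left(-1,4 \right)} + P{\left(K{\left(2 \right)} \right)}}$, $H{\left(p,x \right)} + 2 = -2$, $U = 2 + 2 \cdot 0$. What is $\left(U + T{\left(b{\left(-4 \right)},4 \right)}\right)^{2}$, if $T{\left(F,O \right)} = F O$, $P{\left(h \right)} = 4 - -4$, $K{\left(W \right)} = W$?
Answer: $100$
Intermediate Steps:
$U = 2$ ($U = 2 + 0 = 2$)
$H{\left(p,x \right)} = -4$ ($H{\left(p,x \right)} = -2 - 2 = -4$)
$P{\left(h \right)} = 8$ ($P{\left(h \right)} = 4 + 4 = 8$)
$b{\left(E \right)} = 2$ ($b{\left(E \right)} = \sqrt{-4 + 8} = \sqrt{4} = 2$)
$\left(U + T{\left(b{\left(-4 \right)},4 \right)}\right)^{2} = \left(2 + 2 \cdot 4\right)^{2} = \left(2 + 8\right)^{2} = 10^{2} = 100$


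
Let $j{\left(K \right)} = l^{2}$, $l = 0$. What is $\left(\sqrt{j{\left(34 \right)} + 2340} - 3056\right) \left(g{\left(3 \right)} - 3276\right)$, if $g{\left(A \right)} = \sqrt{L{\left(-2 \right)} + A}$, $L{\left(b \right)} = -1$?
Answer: $2 \left(1528 - 3 \sqrt{65}\right) \left(3276 - \sqrt{2}\right) \approx 9.8487 \cdot 10^{6}$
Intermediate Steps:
$j{\left(K \right)} = 0$ ($j{\left(K \right)} = 0^{2} = 0$)
$g{\left(A \right)} = \sqrt{-1 + A}$
$\left(\sqrt{j{\left(34 \right)} + 2340} - 3056\right) \left(g{\left(3 \right)} - 3276\right) = \left(\sqrt{0 + 2340} - 3056\right) \left(\sqrt{-1 + 3} - 3276\right) = \left(\sqrt{2340} - 3056\right) \left(\sqrt{2} - 3276\right) = \left(6 \sqrt{65} - 3056\right) \left(-3276 + \sqrt{2}\right) = \left(-3056 + 6 \sqrt{65}\right) \left(-3276 + \sqrt{2}\right) = \left(-3276 + \sqrt{2}\right) \left(-3056 + 6 \sqrt{65}\right)$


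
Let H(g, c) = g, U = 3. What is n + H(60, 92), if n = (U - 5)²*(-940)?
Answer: -3700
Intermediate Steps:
n = -3760 (n = (3 - 5)²*(-940) = (-2)²*(-940) = 4*(-940) = -3760)
n + H(60, 92) = -3760 + 60 = -3700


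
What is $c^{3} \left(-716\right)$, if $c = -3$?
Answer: $19332$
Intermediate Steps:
$c^{3} \left(-716\right) = \left(-3\right)^{3} \left(-716\right) = \left(-27\right) \left(-716\right) = 19332$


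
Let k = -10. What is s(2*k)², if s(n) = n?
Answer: 400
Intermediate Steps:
s(2*k)² = (2*(-10))² = (-20)² = 400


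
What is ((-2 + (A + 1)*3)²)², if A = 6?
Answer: 130321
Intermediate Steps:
((-2 + (A + 1)*3)²)² = ((-2 + (6 + 1)*3)²)² = ((-2 + 7*3)²)² = ((-2 + 21)²)² = (19²)² = 361² = 130321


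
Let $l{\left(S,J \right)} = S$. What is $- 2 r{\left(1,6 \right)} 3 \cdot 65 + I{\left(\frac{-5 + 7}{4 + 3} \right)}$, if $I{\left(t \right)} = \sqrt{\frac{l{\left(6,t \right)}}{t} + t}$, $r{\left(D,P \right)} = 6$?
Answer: $-2340 + \frac{\sqrt{1043}}{7} \approx -2335.4$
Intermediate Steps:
$I{\left(t \right)} = \sqrt{t + \frac{6}{t}}$ ($I{\left(t \right)} = \sqrt{\frac{6}{t} + t} = \sqrt{t + \frac{6}{t}}$)
$- 2 r{\left(1,6 \right)} 3 \cdot 65 + I{\left(\frac{-5 + 7}{4 + 3} \right)} = \left(-2\right) 6 \cdot 3 \cdot 65 + \sqrt{\frac{-5 + 7}{4 + 3} + \frac{6}{\left(-5 + 7\right) \frac{1}{4 + 3}}} = \left(-12\right) 3 \cdot 65 + \sqrt{\frac{2}{7} + \frac{6}{2 \cdot \frac{1}{7}}} = \left(-36\right) 65 + \sqrt{2 \cdot \frac{1}{7} + \frac{6}{2 \cdot \frac{1}{7}}} = -2340 + \sqrt{\frac{2}{7} + \frac{6}{\frac{2}{7}}} = -2340 + \sqrt{\frac{2}{7} + 6 \cdot \frac{7}{2}} = -2340 + \sqrt{\frac{2}{7} + 21} = -2340 + \sqrt{\frac{149}{7}} = -2340 + \frac{\sqrt{1043}}{7}$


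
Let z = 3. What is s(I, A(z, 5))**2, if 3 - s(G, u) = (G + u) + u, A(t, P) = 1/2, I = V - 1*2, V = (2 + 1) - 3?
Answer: 16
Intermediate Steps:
V = 0 (V = 3 - 3 = 0)
I = -2 (I = 0 - 1*2 = 0 - 2 = -2)
A(t, P) = 1/2
s(G, u) = 3 - G - 2*u (s(G, u) = 3 - ((G + u) + u) = 3 - (G + 2*u) = 3 + (-G - 2*u) = 3 - G - 2*u)
s(I, A(z, 5))**2 = (3 - 1*(-2) - 2*1/2)**2 = (3 + 2 - 1)**2 = 4**2 = 16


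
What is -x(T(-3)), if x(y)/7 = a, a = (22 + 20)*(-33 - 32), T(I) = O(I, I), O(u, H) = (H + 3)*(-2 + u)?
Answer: 19110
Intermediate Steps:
O(u, H) = (-2 + u)*(3 + H) (O(u, H) = (3 + H)*(-2 + u) = (-2 + u)*(3 + H))
T(I) = -6 + I + I² (T(I) = -6 - 2*I + 3*I + I*I = -6 - 2*I + 3*I + I² = -6 + I + I²)
a = -2730 (a = 42*(-65) = -2730)
x(y) = -19110 (x(y) = 7*(-2730) = -19110)
-x(T(-3)) = -1*(-19110) = 19110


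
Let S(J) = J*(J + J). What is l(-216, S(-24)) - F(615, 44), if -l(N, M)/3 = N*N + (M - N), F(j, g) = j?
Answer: -144687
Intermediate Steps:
S(J) = 2*J**2 (S(J) = J*(2*J) = 2*J**2)
l(N, M) = -3*M - 3*N**2 + 3*N (l(N, M) = -3*(N*N + (M - N)) = -3*(N**2 + (M - N)) = -3*(M + N**2 - N) = -3*M - 3*N**2 + 3*N)
l(-216, S(-24)) - F(615, 44) = (-6*(-24)**2 - 3*(-216)**2 + 3*(-216)) - 1*615 = (-6*576 - 3*46656 - 648) - 615 = (-3*1152 - 139968 - 648) - 615 = (-3456 - 139968 - 648) - 615 = -144072 - 615 = -144687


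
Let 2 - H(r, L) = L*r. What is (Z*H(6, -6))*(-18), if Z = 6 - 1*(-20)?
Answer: -17784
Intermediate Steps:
Z = 26 (Z = 6 + 20 = 26)
H(r, L) = 2 - L*r
(Z*H(6, -6))*(-18) = (26*(2 - 1*(-6)*6))*(-18) = (26*(2 + 36))*(-18) = (26*38)*(-18) = 988*(-18) = -17784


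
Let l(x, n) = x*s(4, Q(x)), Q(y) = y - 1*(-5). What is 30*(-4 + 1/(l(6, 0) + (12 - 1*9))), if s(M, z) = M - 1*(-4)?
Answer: -2030/17 ≈ -119.41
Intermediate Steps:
Q(y) = 5 + y (Q(y) = y + 5 = 5 + y)
s(M, z) = 4 + M (s(M, z) = M + 4 = 4 + M)
l(x, n) = 8*x (l(x, n) = x*(4 + 4) = x*8 = 8*x)
30*(-4 + 1/(l(6, 0) + (12 - 1*9))) = 30*(-4 + 1/(8*6 + (12 - 1*9))) = 30*(-4 + 1/(48 + (12 - 9))) = 30*(-4 + 1/(48 + 3)) = 30*(-4 + 1/51) = 30*(-203/51) = -2030/17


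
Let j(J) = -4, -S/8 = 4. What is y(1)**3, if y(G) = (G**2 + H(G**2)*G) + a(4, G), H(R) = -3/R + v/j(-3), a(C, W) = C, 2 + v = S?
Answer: 9261/8 ≈ 1157.6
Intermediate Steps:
S = -32 (S = -8*4 = -32)
v = -34 (v = -2 - 32 = -34)
H(R) = 17/2 - 3/R (H(R) = -3/R - 34/(-4) = -3/R - 34*(-1/4) = -3/R + 17/2 = 17/2 - 3/R)
y(G) = 4 + G**2 + G*(17/2 - 3/G**2) (y(G) = (G**2 + (17/2 - 3/G**2)*G) + 4 = (G**2 + G*(17/2 - 3/G**2)) + 4 = 4 + G**2 + G*(17/2 - 3/G**2))
y(1)**3 = (4 + 1**2 - 3/1 + (17/2)*1)**3 = (4 + 1 - 3*1 + 17/2)**3 = (4 + 1 - 3 + 17/2)**3 = (21/2)**3 = 9261/8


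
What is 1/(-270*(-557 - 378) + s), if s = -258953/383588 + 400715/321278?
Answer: 61619192732/15555800461975143 ≈ 3.9612e-6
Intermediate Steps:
s = 35256781743/61619192732 (s = -258953*1/383588 + 400715*(1/321278) = -258953/383588 + 400715/321278 = 35256781743/61619192732 ≈ 0.57217)
1/(-270*(-557 - 378) + s) = 1/(-270*(-557 - 378) + 35256781743/61619192732) = 1/(-270*(-935) + 35256781743/61619192732) = 1/(252450 + 35256781743/61619192732) = 1/(15555800461975143/61619192732) = 61619192732/15555800461975143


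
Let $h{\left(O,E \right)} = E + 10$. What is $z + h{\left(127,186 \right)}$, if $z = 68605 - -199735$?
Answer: $268536$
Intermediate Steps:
$h{\left(O,E \right)} = 10 + E$
$z = 268340$ ($z = 68605 + 199735 = 268340$)
$z + h{\left(127,186 \right)} = 268340 + \left(10 + 186\right) = 268340 + 196 = 268536$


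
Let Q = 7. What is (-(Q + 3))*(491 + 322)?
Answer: -8130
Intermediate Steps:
(-(Q + 3))*(491 + 322) = (-(7 + 3))*(491 + 322) = -1*10*813 = -10*813 = -8130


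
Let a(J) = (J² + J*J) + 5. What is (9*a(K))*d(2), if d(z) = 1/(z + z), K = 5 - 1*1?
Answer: 333/4 ≈ 83.250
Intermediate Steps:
K = 4 (K = 5 - 1 = 4)
a(J) = 5 + 2*J² (a(J) = (J² + J²) + 5 = 2*J² + 5 = 5 + 2*J²)
d(z) = 1/(2*z)
(9*a(K))*d(2) = (9*(5 + 2*4²))*((½)/2) = (9*(5 + 2*16))*((½)*(½)) = (9*(5 + 32))*(¼) = (9*37)*(¼) = 333*(¼) = 333/4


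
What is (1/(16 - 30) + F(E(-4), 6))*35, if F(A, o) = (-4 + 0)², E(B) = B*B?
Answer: 1115/2 ≈ 557.50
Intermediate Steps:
E(B) = B²
F(A, o) = 16 (F(A, o) = (-4)² = 16)
(1/(16 - 30) + F(E(-4), 6))*35 = (1/(16 - 30) + 16)*35 = (1/(-14) + 16)*35 = (-1/14 + 16)*35 = (223/14)*35 = 1115/2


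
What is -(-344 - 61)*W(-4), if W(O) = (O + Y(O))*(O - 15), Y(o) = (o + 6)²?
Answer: 0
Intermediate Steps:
Y(o) = (6 + o)²
W(O) = (-15 + O)*(O + (6 + O)²) (W(O) = (O + (6 + O)²)*(O - 15) = (O + (6 + O)²)*(-15 + O) = (-15 + O)*(O + (6 + O)²))
-(-344 - 61)*W(-4) = -(-344 - 61)*(-540 + (-4)³ - 159*(-4) - 2*(-4)²) = -(-405)*(-540 - 64 + 636 - 2*16) = -(-405)*(-540 - 64 + 636 - 32) = -(-405)*0 = -1*0 = 0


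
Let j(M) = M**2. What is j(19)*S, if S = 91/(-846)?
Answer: -32851/846 ≈ -38.831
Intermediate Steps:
S = -91/846 (S = 91*(-1/846) = -91/846 ≈ -0.10757)
j(19)*S = 19**2*(-91/846) = 361*(-91/846) = -32851/846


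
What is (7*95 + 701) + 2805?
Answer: 4171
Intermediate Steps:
(7*95 + 701) + 2805 = (665 + 701) + 2805 = 1366 + 2805 = 4171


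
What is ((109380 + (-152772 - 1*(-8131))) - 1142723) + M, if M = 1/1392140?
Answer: -1639918645759/1392140 ≈ -1.1780e+6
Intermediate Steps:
M = 1/1392140 ≈ 7.1832e-7
((109380 + (-152772 - 1*(-8131))) - 1142723) + M = ((109380 + (-152772 - 1*(-8131))) - 1142723) + 1/1392140 = ((109380 + (-152772 + 8131)) - 1142723) + 1/1392140 = ((109380 - 144641) - 1142723) + 1/1392140 = (-35261 - 1142723) + 1/1392140 = -1177984 + 1/1392140 = -1639918645759/1392140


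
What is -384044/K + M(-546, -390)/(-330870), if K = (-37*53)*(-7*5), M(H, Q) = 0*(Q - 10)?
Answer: -384044/68635 ≈ -5.5955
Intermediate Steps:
M(H, Q) = 0 (M(H, Q) = 0*(-10 + Q) = 0)
K = 68635 (K = -1961*(-35) = 68635)
-384044/K + M(-546, -390)/(-330870) = -384044/68635 + 0/(-330870) = -384044*1/68635 + 0*(-1/330870) = -384044/68635 + 0 = -384044/68635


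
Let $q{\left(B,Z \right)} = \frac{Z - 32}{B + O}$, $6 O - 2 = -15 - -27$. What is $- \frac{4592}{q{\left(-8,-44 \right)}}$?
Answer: $- \frac{19516}{57} \approx -342.39$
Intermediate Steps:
$O = \frac{7}{3}$ ($O = \frac{1}{3} + \frac{-15 - -27}{6} = \frac{1}{3} + \frac{-15 + 27}{6} = \frac{1}{3} + \frac{1}{6} \cdot 12 = \frac{1}{3} + 2 = \frac{7}{3} \approx 2.3333$)
$q{\left(B,Z \right)} = \frac{-32 + Z}{\frac{7}{3} + B}$ ($q{\left(B,Z \right)} = \frac{Z - 32}{B + \frac{7}{3}} = \frac{-32 + Z}{\frac{7}{3} + B}$)
$- \frac{4592}{q{\left(-8,-44 \right)}} = - \frac{4592}{3 \frac{1}{7 + 3 \left(-8\right)} \left(-32 - 44\right)} = - \frac{4592}{3 \frac{1}{7 - 24} \left(-76\right)} = - \frac{4592}{3 \frac{1}{-17} \left(-76\right)} = - \frac{4592}{3 \left(- \frac{1}{17}\right) \left(-76\right)} = - \frac{4592}{\frac{228}{17}} = \left(-4592\right) \frac{17}{228} = - \frac{19516}{57}$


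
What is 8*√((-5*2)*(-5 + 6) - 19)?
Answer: 8*I*√29 ≈ 43.081*I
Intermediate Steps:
8*√((-5*2)*(-5 + 6) - 19) = 8*√(-10*1 - 19) = 8*√(-10 - 19) = 8*√(-29) = 8*(I*√29) = 8*I*√29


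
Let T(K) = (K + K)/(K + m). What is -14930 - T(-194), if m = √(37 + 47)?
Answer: -70090829/4694 - 97*√21/4694 ≈ -14932.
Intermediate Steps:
m = 2*√21 (m = √84 = 2*√21 ≈ 9.1651)
T(K) = 2*K/(K + 2*√21) (T(K) = (K + K)/(K + 2*√21) = (2*K)/(K + 2*√21) = 2*K/(K + 2*√21))
-14930 - T(-194) = -14930 - 2*(-194)/(-194 + 2*√21) = -14930 - (-388)/(-194 + 2*√21) = -14930 + 388/(-194 + 2*√21)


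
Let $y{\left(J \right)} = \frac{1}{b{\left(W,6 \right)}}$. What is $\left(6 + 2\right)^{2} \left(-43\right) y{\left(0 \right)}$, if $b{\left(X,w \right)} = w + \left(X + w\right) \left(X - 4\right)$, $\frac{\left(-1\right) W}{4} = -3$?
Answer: $- \frac{1376}{75} \approx -18.347$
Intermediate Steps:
$W = 12$ ($W = \left(-4\right) \left(-3\right) = 12$)
$b{\left(X,w \right)} = w + \left(-4 + X\right) \left(X + w\right)$ ($b{\left(X,w \right)} = w + \left(X + w\right) \left(-4 + X\right) = w + \left(-4 + X\right) \left(X + w\right)$)
$y{\left(J \right)} = \frac{1}{150}$ ($y{\left(J \right)} = \frac{1}{12^{2} - 48 - 18 + 12 \cdot 6} = \frac{1}{144 - 48 - 18 + 72} = \frac{1}{150}$)
$\left(6 + 2\right)^{2} \left(-43\right) y{\left(0 \right)} = \left(6 + 2\right)^{2} \left(-43\right) \frac{1}{150} = 8^{2} \left(-43\right) \frac{1}{150} = 64 \left(-43\right) \frac{1}{150} = \left(-2752\right) \frac{1}{150} = - \frac{1376}{75}$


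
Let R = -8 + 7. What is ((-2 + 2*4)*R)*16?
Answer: -96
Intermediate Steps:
R = -1
((-2 + 2*4)*R)*16 = ((-2 + 2*4)*(-1))*16 = ((-2 + 8)*(-1))*16 = (6*(-1))*16 = -6*16 = -96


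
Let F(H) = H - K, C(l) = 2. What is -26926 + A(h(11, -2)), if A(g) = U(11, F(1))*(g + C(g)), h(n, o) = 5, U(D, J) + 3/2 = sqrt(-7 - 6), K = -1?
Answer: -53873/2 + 7*I*sqrt(13) ≈ -26937.0 + 25.239*I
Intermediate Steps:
F(H) = 1 + H (F(H) = H - 1*(-1) = H + 1 = 1 + H)
U(D, J) = -3/2 + I*sqrt(13) (U(D, J) = -3/2 + sqrt(-7 - 6) = -3/2 + sqrt(-13) = -3/2 + I*sqrt(13))
A(g) = (2 + g)*(-3/2 + I*sqrt(13)) (A(g) = (-3/2 + I*sqrt(13))*(g + 2) = (-3/2 + I*sqrt(13))*(2 + g) = (2 + g)*(-3/2 + I*sqrt(13)))
-26926 + A(h(11, -2)) = -26926 - (2 + 5)*(3 - 2*I*sqrt(13))/2 = -26926 - 1/2*7*(3 - 2*I*sqrt(13)) = -26926 + (-21/2 + 7*I*sqrt(13)) = -53873/2 + 7*I*sqrt(13)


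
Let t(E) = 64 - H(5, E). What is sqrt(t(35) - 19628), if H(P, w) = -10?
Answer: I*sqrt(19554) ≈ 139.84*I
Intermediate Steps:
t(E) = 74 (t(E) = 64 - 1*(-10) = 64 + 10 = 74)
sqrt(t(35) - 19628) = sqrt(74 - 19628) = sqrt(-19554) = I*sqrt(19554)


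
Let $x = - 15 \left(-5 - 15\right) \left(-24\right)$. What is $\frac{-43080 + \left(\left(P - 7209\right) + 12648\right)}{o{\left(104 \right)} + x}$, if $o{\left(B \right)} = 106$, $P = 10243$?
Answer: $\frac{13699}{3547} \approx 3.8621$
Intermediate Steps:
$x = -7200$ ($x = - 15 \left(-5 - 15\right) \left(-24\right) = \left(-15\right) \left(-20\right) \left(-24\right) = 300 \left(-24\right) = -7200$)
$\frac{-43080 + \left(\left(P - 7209\right) + 12648\right)}{o{\left(104 \right)} + x} = \frac{-43080 + \left(\left(10243 - 7209\right) + 12648\right)}{106 - 7200} = \frac{-43080 + \left(3034 + 12648\right)}{-7094} = \left(-43080 + 15682\right) \left(- \frac{1}{7094}\right) = \left(-27398\right) \left(- \frac{1}{7094}\right) = \frac{13699}{3547}$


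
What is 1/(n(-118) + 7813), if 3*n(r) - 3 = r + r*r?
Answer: 1/12416 ≈ 8.0541e-5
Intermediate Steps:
n(r) = 1 + r/3 + r²/3 (n(r) = 1 + (r + r*r)/3 = 1 + (r + r²)/3 = 1 + (r/3 + r²/3) = 1 + r/3 + r²/3)
1/(n(-118) + 7813) = 1/((1 + (⅓)*(-118) + (⅓)*(-118)²) + 7813) = 1/((1 - 118/3 + (⅓)*13924) + 7813) = 1/((1 - 118/3 + 13924/3) + 7813) = 1/(4603 + 7813) = 1/12416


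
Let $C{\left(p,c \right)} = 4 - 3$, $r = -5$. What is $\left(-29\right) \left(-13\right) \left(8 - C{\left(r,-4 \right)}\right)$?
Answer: $2639$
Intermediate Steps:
$C{\left(p,c \right)} = 1$
$\left(-29\right) \left(-13\right) \left(8 - C{\left(r,-4 \right)}\right) = \left(-29\right) \left(-13\right) \left(8 - 1\right) = 377 \left(8 - 1\right) = 377 \cdot 7 = 2639$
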